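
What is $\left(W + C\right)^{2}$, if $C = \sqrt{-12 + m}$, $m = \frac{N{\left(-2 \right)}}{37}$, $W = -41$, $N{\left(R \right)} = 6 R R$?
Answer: $\frac{61777}{37} - \frac{164 i \sqrt{3885}}{37} \approx 1669.6 - 276.27 i$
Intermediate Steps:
$N{\left(R \right)} = 6 R^{2}$
$m = \frac{24}{37}$ ($m = \frac{6 \left(-2\right)^{2}}{37} = 6 \cdot 4 \cdot \frac{1}{37} = 24 \cdot \frac{1}{37} = \frac{24}{37} \approx 0.64865$)
$C = \frac{2 i \sqrt{3885}}{37}$ ($C = \sqrt{-12 + \frac{24}{37}} = \sqrt{- \frac{420}{37}} = \frac{2 i \sqrt{3885}}{37} \approx 3.3692 i$)
$\left(W + C\right)^{2} = \left(-41 + \frac{2 i \sqrt{3885}}{37}\right)^{2}$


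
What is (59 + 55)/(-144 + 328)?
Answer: 57/92 ≈ 0.61957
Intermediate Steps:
(59 + 55)/(-144 + 328) = 114/184 = 114*(1/184) = 57/92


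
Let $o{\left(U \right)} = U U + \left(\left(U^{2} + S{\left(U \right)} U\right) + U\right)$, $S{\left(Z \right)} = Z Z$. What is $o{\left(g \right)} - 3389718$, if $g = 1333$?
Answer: $2368758430$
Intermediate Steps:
$S{\left(Z \right)} = Z^{2}$
$o{\left(U \right)} = U + U^{3} + 2 U^{2}$ ($o{\left(U \right)} = U U + \left(\left(U^{2} + U^{2} U\right) + U\right) = U^{2} + \left(\left(U^{2} + U^{3}\right) + U\right) = U^{2} + \left(U + U^{2} + U^{3}\right) = U + U^{3} + 2 U^{2}$)
$o{\left(g \right)} - 3389718 = 1333 \left(1 + 1333^{2} + 2 \cdot 1333\right) - 3389718 = 1333 \left(1 + 1776889 + 2666\right) - 3389718 = 1333 \cdot 1779556 - 3389718 = 2372148148 - 3389718 = 2368758430$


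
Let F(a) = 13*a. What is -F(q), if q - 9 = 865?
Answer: -11362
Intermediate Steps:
q = 874 (q = 9 + 865 = 874)
-F(q) = -13*874 = -1*11362 = -11362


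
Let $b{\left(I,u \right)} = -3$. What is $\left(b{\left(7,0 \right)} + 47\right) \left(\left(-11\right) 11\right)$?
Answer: $-5324$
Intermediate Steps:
$\left(b{\left(7,0 \right)} + 47\right) \left(\left(-11\right) 11\right) = \left(-3 + 47\right) \left(\left(-11\right) 11\right) = 44 \left(-121\right) = -5324$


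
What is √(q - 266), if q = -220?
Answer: 9*I*√6 ≈ 22.045*I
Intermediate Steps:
√(q - 266) = √(-220 - 266) = √(-486) = 9*I*√6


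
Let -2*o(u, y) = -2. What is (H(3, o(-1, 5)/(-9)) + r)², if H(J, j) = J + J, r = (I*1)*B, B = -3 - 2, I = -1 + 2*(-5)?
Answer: 3721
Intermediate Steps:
o(u, y) = 1 (o(u, y) = -½*(-2) = 1)
I = -11 (I = -1 - 10 = -11)
B = -5
r = 55 (r = -11*1*(-5) = -11*(-5) = 55)
H(J, j) = 2*J
(H(3, o(-1, 5)/(-9)) + r)² = (2*3 + 55)² = (6 + 55)² = 61² = 3721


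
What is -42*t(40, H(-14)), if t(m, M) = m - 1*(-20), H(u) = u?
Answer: -2520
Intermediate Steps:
t(m, M) = 20 + m (t(m, M) = m + 20 = 20 + m)
-42*t(40, H(-14)) = -42*(20 + 40) = -42*60 = -2520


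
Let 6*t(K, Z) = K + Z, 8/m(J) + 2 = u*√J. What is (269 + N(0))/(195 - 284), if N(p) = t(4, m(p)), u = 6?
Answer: -269/89 ≈ -3.0225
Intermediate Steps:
m(J) = 8/(-2 + 6*√J)
t(K, Z) = K/6 + Z/6 (t(K, Z) = (K + Z)/6 = K/6 + Z/6)
N(p) = ⅔ + 2/(3*(-1 + 3*√p)) (N(p) = (⅙)*4 + (4/(-1 + 3*√p))/6 = ⅔ + 2/(3*(-1 + 3*√p)))
(269 + N(0))/(195 - 284) = (269 + 2*√0/(-1 + 3*√0))/(195 - 284) = (269 + 2*0/(-1 + 3*0))/(-89) = (269 + 2*0/(-1 + 0))*(-1/89) = (269 + 2*0/(-1))*(-1/89) = (269 + 2*0*(-1))*(-1/89) = (269 + 0)*(-1/89) = 269*(-1/89) = -269/89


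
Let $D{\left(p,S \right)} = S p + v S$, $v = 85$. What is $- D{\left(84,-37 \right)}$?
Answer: $6253$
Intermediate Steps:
$D{\left(p,S \right)} = 85 S + S p$ ($D{\left(p,S \right)} = S p + 85 S = 85 S + S p$)
$- D{\left(84,-37 \right)} = - \left(-37\right) \left(85 + 84\right) = - \left(-37\right) 169 = \left(-1\right) \left(-6253\right) = 6253$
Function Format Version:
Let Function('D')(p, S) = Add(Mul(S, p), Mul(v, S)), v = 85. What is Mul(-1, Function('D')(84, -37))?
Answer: 6253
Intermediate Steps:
Function('D')(p, S) = Add(Mul(85, S), Mul(S, p)) (Function('D')(p, S) = Add(Mul(S, p), Mul(85, S)) = Add(Mul(85, S), Mul(S, p)))
Mul(-1, Function('D')(84, -37)) = Mul(-1, Mul(-37, Add(85, 84))) = Mul(-1, Mul(-37, 169)) = Mul(-1, -6253) = 6253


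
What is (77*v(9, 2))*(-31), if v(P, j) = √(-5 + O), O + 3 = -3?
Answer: -2387*I*√11 ≈ -7916.8*I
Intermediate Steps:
O = -6 (O = -3 - 3 = -6)
v(P, j) = I*√11 (v(P, j) = √(-5 - 6) = √(-11) = I*√11)
(77*v(9, 2))*(-31) = (77*(I*√11))*(-31) = (77*I*√11)*(-31) = -2387*I*√11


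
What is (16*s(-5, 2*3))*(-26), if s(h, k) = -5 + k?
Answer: -416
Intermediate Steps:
(16*s(-5, 2*3))*(-26) = (16*(-5 + 2*3))*(-26) = (16*(-5 + 6))*(-26) = (16*1)*(-26) = 16*(-26) = -416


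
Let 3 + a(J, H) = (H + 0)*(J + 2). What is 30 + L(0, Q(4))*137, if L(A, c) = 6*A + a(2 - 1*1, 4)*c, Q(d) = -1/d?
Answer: -1113/4 ≈ -278.25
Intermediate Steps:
a(J, H) = -3 + H*(2 + J) (a(J, H) = -3 + (H + 0)*(J + 2) = -3 + H*(2 + J))
L(A, c) = 6*A + 9*c (L(A, c) = 6*A + (-3 + 2*4 + 4*(2 - 1*1))*c = 6*A + (-3 + 8 + 4*(2 - 1))*c = 6*A + (-3 + 8 + 4*1)*c = 6*A + (-3 + 8 + 4)*c = 6*A + 9*c)
30 + L(0, Q(4))*137 = 30 + (6*0 + 9*(-1/4))*137 = 30 + (0 + 9*(-1*1/4))*137 = 30 + (0 + 9*(-1/4))*137 = 30 + (0 - 9/4)*137 = 30 - 9/4*137 = 30 - 1233/4 = -1113/4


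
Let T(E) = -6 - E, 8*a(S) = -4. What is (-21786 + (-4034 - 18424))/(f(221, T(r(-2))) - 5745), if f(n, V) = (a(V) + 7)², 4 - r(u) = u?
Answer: 176976/22811 ≈ 7.7584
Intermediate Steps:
r(u) = 4 - u
a(S) = -½ (a(S) = (⅛)*(-4) = -½)
f(n, V) = 169/4 (f(n, V) = (-½ + 7)² = (13/2)² = 169/4)
(-21786 + (-4034 - 18424))/(f(221, T(r(-2))) - 5745) = (-21786 + (-4034 - 18424))/(169/4 - 5745) = (-21786 - 22458)/(-22811/4) = -44244*(-4/22811) = 176976/22811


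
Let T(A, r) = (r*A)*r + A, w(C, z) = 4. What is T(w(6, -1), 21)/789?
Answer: 1768/789 ≈ 2.2408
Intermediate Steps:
T(A, r) = A + A*r**2 (T(A, r) = (A*r)*r + A = A*r**2 + A = A + A*r**2)
T(w(6, -1), 21)/789 = (4*(1 + 21**2))/789 = (4*(1 + 441))*(1/789) = (4*442)*(1/789) = 1768*(1/789) = 1768/789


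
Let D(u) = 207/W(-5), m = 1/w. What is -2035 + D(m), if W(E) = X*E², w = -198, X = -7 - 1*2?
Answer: -50898/25 ≈ -2035.9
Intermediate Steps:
X = -9 (X = -7 - 2 = -9)
m = -1/198 (m = 1/(-198) = -1/198 ≈ -0.0050505)
W(E) = -9*E²
D(u) = -23/25 (D(u) = 207/((-9*(-5)²)) = 207/((-9*25)) = 207/(-225) = 207*(-1/225) = -23/25)
-2035 + D(m) = -2035 - 23/25 = -50898/25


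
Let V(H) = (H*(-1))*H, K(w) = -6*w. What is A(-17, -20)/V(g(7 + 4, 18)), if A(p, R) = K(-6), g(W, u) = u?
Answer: -1/9 ≈ -0.11111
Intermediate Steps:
A(p, R) = 36 (A(p, R) = -6*(-6) = 36)
V(H) = -H**2 (V(H) = (-H)*H = -H**2)
A(-17, -20)/V(g(7 + 4, 18)) = 36/((-1*18**2)) = 36/((-1*324)) = 36/(-324) = 36*(-1/324) = -1/9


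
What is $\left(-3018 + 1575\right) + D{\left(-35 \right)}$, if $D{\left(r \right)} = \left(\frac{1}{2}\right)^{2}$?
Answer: $- \frac{5771}{4} \approx -1442.8$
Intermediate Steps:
$D{\left(r \right)} = \frac{1}{4}$ ($D{\left(r \right)} = \left(\frac{1}{2}\right)^{2} = \frac{1}{4}$)
$\left(-3018 + 1575\right) + D{\left(-35 \right)} = \left(-3018 + 1575\right) + \frac{1}{4} = -1443 + \frac{1}{4} = - \frac{5771}{4}$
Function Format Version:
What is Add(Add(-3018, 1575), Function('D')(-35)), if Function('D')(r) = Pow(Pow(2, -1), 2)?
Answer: Rational(-5771, 4) ≈ -1442.8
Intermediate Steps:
Function('D')(r) = Rational(1, 4) (Function('D')(r) = Pow(Rational(1, 2), 2) = Rational(1, 4))
Add(Add(-3018, 1575), Function('D')(-35)) = Add(Add(-3018, 1575), Rational(1, 4)) = Add(-1443, Rational(1, 4)) = Rational(-5771, 4)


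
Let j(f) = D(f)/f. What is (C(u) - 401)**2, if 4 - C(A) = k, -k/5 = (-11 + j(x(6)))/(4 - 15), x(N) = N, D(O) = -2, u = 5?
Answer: 167210761/1089 ≈ 1.5355e+5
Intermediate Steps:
j(f) = -2/f
k = -170/33 (k = -5*(-11 - 2/6)/(4 - 15) = -5*(-11 - 2*1/6)/(-11) = -5*(-11 - 1/3)*(-1)/11 = -(-170)*(-1)/(3*11) = -5*34/33 = -170/33 ≈ -5.1515)
C(A) = 302/33 (C(A) = 4 - 1*(-170/33) = 4 + 170/33 = 302/33)
(C(u) - 401)**2 = (302/33 - 401)**2 = (-12931/33)**2 = 167210761/1089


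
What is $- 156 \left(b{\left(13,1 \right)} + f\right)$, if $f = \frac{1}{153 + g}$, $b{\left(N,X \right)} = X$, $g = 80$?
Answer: $- \frac{36504}{233} \approx -156.67$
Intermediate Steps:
$f = \frac{1}{233}$ ($f = \frac{1}{153 + 80} = \frac{1}{233} \approx 0.0042918$)
$- 156 \left(b{\left(13,1 \right)} + f\right) = - 156 \left(1 + \frac{1}{233}\right) = \left(-156\right) \frac{234}{233} = - \frac{36504}{233}$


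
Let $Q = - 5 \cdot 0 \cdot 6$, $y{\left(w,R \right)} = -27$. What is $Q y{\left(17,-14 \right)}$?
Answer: $0$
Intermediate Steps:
$Q = 0$ ($Q = \left(-5\right) 0 = 0$)
$Q y{\left(17,-14 \right)} = 0 \left(-27\right) = 0$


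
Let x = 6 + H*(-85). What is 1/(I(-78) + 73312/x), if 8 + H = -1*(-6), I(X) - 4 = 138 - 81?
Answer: 11/5253 ≈ 0.0020940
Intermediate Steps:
I(X) = 61 (I(X) = 4 + (138 - 81) = 4 + 57 = 61)
H = -2 (H = -8 - 1*(-6) = -8 + 6 = -2)
x = 176 (x = 6 - 2*(-85) = 6 + 170 = 176)
1/(I(-78) + 73312/x) = 1/(61 + 73312/176) = 1/(61 + 73312*(1/176)) = 1/(61 + 4582/11) = 1/(5253/11) = 11/5253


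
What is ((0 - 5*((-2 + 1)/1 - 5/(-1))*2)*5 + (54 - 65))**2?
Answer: 44521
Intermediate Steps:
((0 - 5*((-2 + 1)/1 - 5/(-1))*2)*5 + (54 - 65))**2 = ((0 - 5*(-1*1 - 5*(-1))*2)*5 - 11)**2 = ((0 - 5*(-1 + 5)*2)*5 - 11)**2 = ((0 - 5*4*2)*5 - 11)**2 = ((0 - 20*2)*5 - 11)**2 = ((0 - 40)*5 - 11)**2 = (-40*5 - 11)**2 = (-200 - 11)**2 = (-211)**2 = 44521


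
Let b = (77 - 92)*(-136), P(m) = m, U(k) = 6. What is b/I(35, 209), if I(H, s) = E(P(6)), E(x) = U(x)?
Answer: 340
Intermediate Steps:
E(x) = 6
I(H, s) = 6
b = 2040 (b = -15*(-136) = 2040)
b/I(35, 209) = 2040/6 = 2040*(⅙) = 340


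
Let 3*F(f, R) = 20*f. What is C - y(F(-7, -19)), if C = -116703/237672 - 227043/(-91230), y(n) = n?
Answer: 58621095667/1204600920 ≈ 48.664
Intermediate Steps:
F(f, R) = 20*f/3 (F(f, R) = (20*f)/3 = 20*f/3)
C = 802128689/401533640 (C = -116703*1/237672 - 227043*(-1/91230) = -12967/26408 + 75681/30410 = 802128689/401533640 ≈ 1.9977)
C - y(F(-7, -19)) = 802128689/401533640 - 20*(-7)/3 = 802128689/401533640 - 1*(-140/3) = 802128689/401533640 + 140/3 = 58621095667/1204600920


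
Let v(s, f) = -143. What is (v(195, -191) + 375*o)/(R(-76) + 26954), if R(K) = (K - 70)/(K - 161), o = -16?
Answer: -1455891/6388244 ≈ -0.22790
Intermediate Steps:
R(K) = (-70 + K)/(-161 + K)
(v(195, -191) + 375*o)/(R(-76) + 26954) = (-143 + 375*(-16))/((-70 - 76)/(-161 - 76) + 26954) = (-143 - 6000)/(-146/(-237) + 26954) = -6143/(-1/237*(-146) + 26954) = -6143/(146/237 + 26954) = -6143/6388244/237 = -6143*237/6388244 = -1455891/6388244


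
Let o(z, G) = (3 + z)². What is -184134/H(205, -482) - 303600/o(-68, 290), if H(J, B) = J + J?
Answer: -18048843/34645 ≈ -520.96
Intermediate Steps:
H(J, B) = 2*J
-184134/H(205, -482) - 303600/o(-68, 290) = -184134/(2*205) - 303600/(3 - 68)² = -184134/410 - 303600/((-65)²) = -184134*1/410 - 303600/4225 = -92067/205 - 303600*1/4225 = -92067/205 - 12144/169 = -18048843/34645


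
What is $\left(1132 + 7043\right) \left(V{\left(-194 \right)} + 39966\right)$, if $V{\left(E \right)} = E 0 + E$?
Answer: $325136100$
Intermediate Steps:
$V{\left(E \right)} = E$ ($V{\left(E \right)} = 0 + E = E$)
$\left(1132 + 7043\right) \left(V{\left(-194 \right)} + 39966\right) = \left(1132 + 7043\right) \left(-194 + 39966\right) = 8175 \cdot 39772 = 325136100$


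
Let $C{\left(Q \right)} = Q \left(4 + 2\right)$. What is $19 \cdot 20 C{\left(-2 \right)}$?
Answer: $-4560$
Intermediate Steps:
$C{\left(Q \right)} = 6 Q$ ($C{\left(Q \right)} = Q 6 = 6 Q$)
$19 \cdot 20 C{\left(-2 \right)} = 19 \cdot 20 \cdot 6 \left(-2\right) = 380 \left(-12\right) = -4560$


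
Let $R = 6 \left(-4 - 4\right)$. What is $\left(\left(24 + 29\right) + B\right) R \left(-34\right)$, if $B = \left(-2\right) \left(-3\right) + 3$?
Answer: $101184$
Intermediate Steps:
$B = 9$ ($B = 6 + 3 = 9$)
$R = -48$ ($R = 6 \left(-8\right) = -48$)
$\left(\left(24 + 29\right) + B\right) R \left(-34\right) = \left(\left(24 + 29\right) + 9\right) \left(-48\right) \left(-34\right) = \left(53 + 9\right) \left(-48\right) \left(-34\right) = 62 \left(-48\right) \left(-34\right) = \left(-2976\right) \left(-34\right) = 101184$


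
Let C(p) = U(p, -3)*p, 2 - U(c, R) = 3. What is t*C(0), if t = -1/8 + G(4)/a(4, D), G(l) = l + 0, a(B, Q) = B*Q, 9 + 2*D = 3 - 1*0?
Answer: 0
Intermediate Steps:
D = -3 (D = -9/2 + (3 - 1*0)/2 = -9/2 + (3 + 0)/2 = -9/2 + (½)*3 = -9/2 + 3/2 = -3)
U(c, R) = -1 (U(c, R) = 2 - 1*3 = 2 - 3 = -1)
C(p) = -p
G(l) = l
t = -11/24 (t = -1/8 + 4/((4*(-3))) = -1*⅛ + 4/(-12) = -⅛ + 4*(-1/12) = -⅛ - ⅓ = -11/24 ≈ -0.45833)
t*C(0) = -(-11)*0/24 = -11/24*0 = 0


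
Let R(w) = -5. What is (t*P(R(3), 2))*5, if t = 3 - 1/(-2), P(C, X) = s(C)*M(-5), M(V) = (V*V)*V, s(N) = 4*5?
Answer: -43750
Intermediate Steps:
s(N) = 20
M(V) = V³ (M(V) = V²*V = V³)
P(C, X) = -2500 (P(C, X) = 20*(-5)³ = 20*(-125) = -2500)
t = 7/2 (t = 3 - 1*(-½) = 3 + ½ = 7/2 ≈ 3.5000)
(t*P(R(3), 2))*5 = ((7/2)*(-2500))*5 = -8750*5 = -43750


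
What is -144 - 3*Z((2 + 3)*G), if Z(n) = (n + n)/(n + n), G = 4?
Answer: -147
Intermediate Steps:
Z(n) = 1 (Z(n) = (2*n)/((2*n)) = (2*n)*(1/(2*n)) = 1)
-144 - 3*Z((2 + 3)*G) = -144 - 3*1 = -144 - 3 = -147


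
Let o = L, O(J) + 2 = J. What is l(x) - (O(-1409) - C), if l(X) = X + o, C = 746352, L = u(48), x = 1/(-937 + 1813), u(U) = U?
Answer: 655082437/876 ≈ 7.4781e+5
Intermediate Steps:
x = 1/876 ≈ 0.0011416
O(J) = -2 + J
L = 48
o = 48
l(X) = 48 + X (l(X) = X + 48 = 48 + X)
l(x) - (O(-1409) - C) = (48 + 1/876) - ((-2 - 1409) - 1*746352) = 42049/876 - (-1411 - 746352) = 42049/876 - 1*(-747763) = 42049/876 + 747763 = 655082437/876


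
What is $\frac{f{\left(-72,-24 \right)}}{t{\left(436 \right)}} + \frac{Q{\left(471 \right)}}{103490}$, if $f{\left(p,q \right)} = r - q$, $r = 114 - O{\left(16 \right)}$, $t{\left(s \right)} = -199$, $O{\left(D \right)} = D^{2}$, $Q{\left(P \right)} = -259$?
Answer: $\frac{12160279}{20594510} \approx 0.59046$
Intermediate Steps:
$r = -142$ ($r = 114 - 16^{2} = 114 - 256 = -142$)
$f{\left(p,q \right)} = -142 - q$
$\frac{f{\left(-72,-24 \right)}}{t{\left(436 \right)}} + \frac{Q{\left(471 \right)}}{103490} = \frac{-142 - -24}{-199} - \frac{259}{103490} = \left(-142 + 24\right) \left(- \frac{1}{199}\right) - \frac{259}{103490} = \left(-118\right) \left(- \frac{1}{199}\right) - \frac{259}{103490} = \frac{118}{199} - \frac{259}{103490} = \frac{12160279}{20594510}$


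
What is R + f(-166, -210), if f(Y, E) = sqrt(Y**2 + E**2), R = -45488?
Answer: -45488 + 26*sqrt(106) ≈ -45220.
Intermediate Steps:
f(Y, E) = sqrt(E**2 + Y**2)
R + f(-166, -210) = -45488 + sqrt((-210)**2 + (-166)**2) = -45488 + sqrt(44100 + 27556) = -45488 + sqrt(71656) = -45488 + 26*sqrt(106)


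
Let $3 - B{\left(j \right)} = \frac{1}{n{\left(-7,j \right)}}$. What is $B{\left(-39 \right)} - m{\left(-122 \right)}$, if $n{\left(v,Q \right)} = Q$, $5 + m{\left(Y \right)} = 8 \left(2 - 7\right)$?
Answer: $\frac{1873}{39} \approx 48.026$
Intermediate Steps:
$m{\left(Y \right)} = -45$ ($m{\left(Y \right)} = -5 + 8 \left(2 - 7\right) = -5 + 8 \left(-5\right) = -5 - 40 = -45$)
$B{\left(j \right)} = 3 - \frac{1}{j}$
$B{\left(-39 \right)} - m{\left(-122 \right)} = \left(3 - \frac{1}{-39}\right) - -45 = \left(3 - - \frac{1}{39}\right) + 45 = \left(3 + \frac{1}{39}\right) + 45 = \frac{118}{39} + 45 = \frac{1873}{39}$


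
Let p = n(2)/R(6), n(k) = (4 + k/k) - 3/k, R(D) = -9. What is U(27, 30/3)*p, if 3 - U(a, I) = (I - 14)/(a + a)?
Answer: -581/486 ≈ -1.1955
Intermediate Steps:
n(k) = 5 - 3/k (n(k) = (4 + 1) - 3/k = 5 - 3/k)
U(a, I) = 3 - (-14 + I)/(2*a) (U(a, I) = 3 - (I - 14)/(a + a) = 3 - (-14 + I)/(2*a))
p = -7/18 (p = (5 - 3/2)/(-9) = (5 - 3*½)*(-⅑) = (5 - 3/2)*(-⅑) = (7/2)*(-⅑) = -7/18 ≈ -0.38889)
U(27, 30/3)*p = ((½)*(14 - 30/3 + 6*27)/27)*(-7/18) = ((½)*(1/27)*(14 - 30/3 + 162))*(-7/18) = ((½)*(1/27)*(14 - 1*10 + 162))*(-7/18) = ((½)*(1/27)*(14 - 10 + 162))*(-7/18) = ((½)*(1/27)*166)*(-7/18) = (83/27)*(-7/18) = -581/486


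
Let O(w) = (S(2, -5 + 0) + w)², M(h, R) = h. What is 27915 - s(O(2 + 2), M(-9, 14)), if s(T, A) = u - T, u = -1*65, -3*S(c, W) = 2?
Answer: 251920/9 ≈ 27991.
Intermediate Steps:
S(c, W) = -⅔ (S(c, W) = -⅓*2 = -⅔)
u = -65
O(w) = (-⅔ + w)²
s(T, A) = -65 - T
27915 - s(O(2 + 2), M(-9, 14)) = 27915 - (-65 - (-2 + 3*(2 + 2))²/9) = 27915 - (-65 - (-2 + 3*4)²/9) = 27915 - (-65 - (-2 + 12)²/9) = 27915 - (-65 - 10²/9) = 27915 - (-65 - 100/9) = 27915 - 1*(-685/9) = 27915 + 685/9 = 251920/9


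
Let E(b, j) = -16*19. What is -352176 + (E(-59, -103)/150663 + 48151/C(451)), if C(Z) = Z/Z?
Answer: -45805318879/150663 ≈ -3.0403e+5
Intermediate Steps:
E(b, j) = -304
C(Z) = 1
-352176 + (E(-59, -103)/150663 + 48151/C(451)) = -352176 + (-304/150663 + 48151/1) = -352176 + (-304*1/150663 + 48151*1) = -352176 + (-304/150663 + 48151) = -352176 + 7254573809/150663 = -45805318879/150663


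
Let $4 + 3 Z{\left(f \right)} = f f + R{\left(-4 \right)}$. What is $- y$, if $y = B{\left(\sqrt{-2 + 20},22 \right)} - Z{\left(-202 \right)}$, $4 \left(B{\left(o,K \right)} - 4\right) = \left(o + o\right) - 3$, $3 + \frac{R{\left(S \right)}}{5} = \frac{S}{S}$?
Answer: $\frac{163121}{12} - \frac{3 \sqrt{2}}{2} \approx 13591.0$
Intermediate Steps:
$R{\left(S \right)} = -10$ ($R{\left(S \right)} = -15 + 5 \frac{S}{S} = -15 + 5 \cdot 1 = -15 + 5 = -10$)
$B{\left(o,K \right)} = \frac{13}{4} + \frac{o}{2}$ ($B{\left(o,K \right)} = 4 + \frac{\left(o + o\right) - 3}{4} = 4 + \frac{2 o - 3}{4} = 4 + \frac{-3 + 2 o}{4} = 4 + \left(- \frac{3}{4} + \frac{o}{2}\right) = \frac{13}{4} + \frac{o}{2}$)
$Z{\left(f \right)} = - \frac{14}{3} + \frac{f^{2}}{3}$ ($Z{\left(f \right)} = - \frac{4}{3} + \frac{f f - 10}{3} = - \frac{4}{3} + \frac{f^{2} - 10}{3} = - \frac{4}{3} + \frac{-10 + f^{2}}{3} = - \frac{4}{3} + \left(- \frac{10}{3} + \frac{f^{2}}{3}\right) = - \frac{14}{3} + \frac{f^{2}}{3}$)
$y = - \frac{163121}{12} + \frac{3 \sqrt{2}}{2}$ ($y = \left(\frac{13}{4} + \frac{\sqrt{-2 + 20}}{2}\right) - \left(- \frac{14}{3} + \frac{\left(-202\right)^{2}}{3}\right) = \left(\frac{13}{4} + \frac{\sqrt{18}}{2}\right) - \left(- \frac{14}{3} + \frac{1}{3} \cdot 40804\right) = \left(\frac{13}{4} + \frac{3 \sqrt{2}}{2}\right) - \left(- \frac{14}{3} + \frac{40804}{3}\right) = \left(\frac{13}{4} + \frac{3 \sqrt{2}}{2}\right) - \frac{40790}{3} = - \frac{163121}{12} + \frac{3 \sqrt{2}}{2} \approx -13591.0$)
$- y = - (- \frac{163121}{12} + \frac{3 \sqrt{2}}{2}) = \frac{163121}{12} - \frac{3 \sqrt{2}}{2}$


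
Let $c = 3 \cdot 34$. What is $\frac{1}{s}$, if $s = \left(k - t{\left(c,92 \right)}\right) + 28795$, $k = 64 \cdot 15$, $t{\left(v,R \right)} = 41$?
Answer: $\frac{1}{29714} \approx 3.3654 \cdot 10^{-5}$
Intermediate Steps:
$c = 102$
$k = 960$
$s = 29714$ ($s = \left(960 - 41\right) + 28795 = 919 + 28795 = 29714$)
$\frac{1}{s} = \frac{1}{29714}$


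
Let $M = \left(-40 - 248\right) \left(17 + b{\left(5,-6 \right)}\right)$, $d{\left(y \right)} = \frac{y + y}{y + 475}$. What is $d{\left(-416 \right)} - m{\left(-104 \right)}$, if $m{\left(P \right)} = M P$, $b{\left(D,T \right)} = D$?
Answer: $- \frac{38878528}{59} \approx -6.5896 \cdot 10^{5}$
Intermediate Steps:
$d{\left(y \right)} = \frac{2 y}{475 + y}$
$M = -6336$ ($M = \left(-40 - 248\right) \left(17 + 5\right) = \left(-288\right) 22 = -6336$)
$m{\left(P \right)} = - 6336 P$
$d{\left(-416 \right)} - m{\left(-104 \right)} = 2 \left(-416\right) \frac{1}{475 - 416} - \left(-6336\right) \left(-104\right) = 2 \left(-416\right) \frac{1}{59} - 658944 = - \frac{832}{59} - 658944 = - \frac{38878528}{59}$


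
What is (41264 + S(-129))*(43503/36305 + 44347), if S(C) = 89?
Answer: 66580866510314/36305 ≈ 1.8339e+9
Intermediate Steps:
(41264 + S(-129))*(43503/36305 + 44347) = (41264 + 89)*(43503/36305 + 44347) = 41353*(43503*(1/36305) + 44347) = 41353*(43503/36305 + 44347) = 41353*(1610061338/36305) = 66580866510314/36305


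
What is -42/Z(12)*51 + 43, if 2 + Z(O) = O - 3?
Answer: -263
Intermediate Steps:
Z(O) = -5 + O (Z(O) = -2 + (O - 3) = -2 + (-3 + O) = -5 + O)
-42/Z(12)*51 + 43 = -42/(-5 + 12)*51 + 43 = -42/7*51 + 43 = -42*1/7*51 + 43 = -6*51 + 43 = -306 + 43 = -263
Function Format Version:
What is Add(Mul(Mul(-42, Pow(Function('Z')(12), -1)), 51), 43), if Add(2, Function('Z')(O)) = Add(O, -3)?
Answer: -263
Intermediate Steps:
Function('Z')(O) = Add(-5, O) (Function('Z')(O) = Add(-2, Add(O, -3)) = Add(-2, Add(-3, O)) = Add(-5, O))
Add(Mul(Mul(-42, Pow(Function('Z')(12), -1)), 51), 43) = Add(Mul(Mul(-42, Pow(Add(-5, 12), -1)), 51), 43) = Add(Mul(Mul(-42, Pow(7, -1)), 51), 43) = Add(Mul(Mul(-42, Rational(1, 7)), 51), 43) = Add(Mul(-6, 51), 43) = Add(-306, 43) = -263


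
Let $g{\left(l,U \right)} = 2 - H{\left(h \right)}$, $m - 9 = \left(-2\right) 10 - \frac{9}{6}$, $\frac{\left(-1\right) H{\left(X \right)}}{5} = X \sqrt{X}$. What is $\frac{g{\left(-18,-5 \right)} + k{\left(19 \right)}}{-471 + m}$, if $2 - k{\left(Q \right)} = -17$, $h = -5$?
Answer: $- \frac{42}{967} + \frac{50 i \sqrt{5}}{967} \approx -0.043433 + 0.11562 i$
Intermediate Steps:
$k{\left(Q \right)} = 19$ ($k{\left(Q \right)} = 2 - -17 = 2 + 17 = 19$)
$H{\left(X \right)} = - 5 X^{\frac{3}{2}}$ ($H{\left(X \right)} = - 5 X \sqrt{X} = - 5 X^{\frac{3}{2}}$)
$m = - \frac{25}{2}$ ($m = 9 - \left(20 + \frac{9}{6}\right) = 9 - \frac{43}{2} = - \frac{25}{2} \approx -12.5$)
$g{\left(l,U \right)} = 2 - 25 i \sqrt{5}$ ($g{\left(l,U \right)} = 2 - - 5 \left(-5\right)^{\frac{3}{2}} = 2 - - 5 \left(- 5 i \sqrt{5}\right) = 2 - 25 i \sqrt{5}$)
$\frac{g{\left(-18,-5 \right)} + k{\left(19 \right)}}{-471 + m} = \frac{\left(2 - 25 i \sqrt{5}\right) + 19}{-471 - \frac{25}{2}} = \frac{21 - 25 i \sqrt{5}}{- \frac{967}{2}} = \left(21 - 25 i \sqrt{5}\right) \left(- \frac{2}{967}\right) = - \frac{42}{967} + \frac{50 i \sqrt{5}}{967}$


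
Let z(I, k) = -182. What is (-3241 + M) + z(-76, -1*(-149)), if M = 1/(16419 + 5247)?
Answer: -74162717/21666 ≈ -3423.0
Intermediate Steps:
M = 1/21666 ≈ 4.6155e-5
(-3241 + M) + z(-76, -1*(-149)) = (-3241 + 1/21666) - 182 = -70219505/21666 - 182 = -74162717/21666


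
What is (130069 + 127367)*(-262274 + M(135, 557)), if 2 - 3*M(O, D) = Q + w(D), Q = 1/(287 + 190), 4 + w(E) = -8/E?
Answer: -5979619088210860/88563 ≈ -6.7518e+10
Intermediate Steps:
w(E) = -4 - 8/E
Q = 1/477 ≈ 0.0020964
M(O, D) = 2861/1431 + 8/(3*D) (M(O, D) = ⅔ - (1/477 + (-4 - 8/D))/3 = ⅔ - (-1907/477 - 8/D)/3 = ⅔ + (1907/1431 + 8/(3*D)) = 2861/1431 + 8/(3*D))
(130069 + 127367)*(-262274 + M(135, 557)) = (130069 + 127367)*(-262274 + (1/1431)*(3816 + 2861*557)/557) = 257436*(-262274 + (1/1431)*(1/557)*(3816 + 1593577)) = 257436*(-262274 + (1/1431)*(1/557)*1597393) = 257436*(-262274 + 1597393/797067) = 257436*(-209048352965/797067) = -5979619088210860/88563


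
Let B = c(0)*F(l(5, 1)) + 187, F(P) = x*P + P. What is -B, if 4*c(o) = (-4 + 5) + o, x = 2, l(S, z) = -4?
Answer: -184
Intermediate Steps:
c(o) = ¼ + o/4 (c(o) = ((-4 + 5) + o)/4 = (1 + o)/4 = ¼ + o/4)
F(P) = 3*P (F(P) = 2*P + P = 3*P)
B = 184 (B = (¼ + (¼)*0)*(3*(-4)) + 187 = (¼ + 0)*(-12) + 187 = (¼)*(-12) + 187 = -3 + 187 = 184)
-B = -1*184 = -184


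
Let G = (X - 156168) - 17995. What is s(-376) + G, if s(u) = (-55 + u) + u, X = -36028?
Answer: -210998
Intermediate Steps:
s(u) = -55 + 2*u
G = -210191 (G = (-36028 - 156168) - 17995 = -192196 - 17995 = -210191)
s(-376) + G = (-55 + 2*(-376)) - 210191 = (-55 - 752) - 210191 = -807 - 210191 = -210998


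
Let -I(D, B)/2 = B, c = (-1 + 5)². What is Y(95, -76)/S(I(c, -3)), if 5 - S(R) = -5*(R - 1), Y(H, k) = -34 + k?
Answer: -11/3 ≈ -3.6667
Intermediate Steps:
c = 16 (c = 4² = 16)
I(D, B) = -2*B
S(R) = 5*R (S(R) = 5 - (-5)*(R - 1) = 5 - (-5)*(-1 + R) = 5 - (5 - 5*R) = 5 + (-5 + 5*R) = 5*R)
Y(95, -76)/S(I(c, -3)) = (-34 - 76)/((5*(-2*(-3)))) = -110/(5*6) = -110/30 = -110*1/30 = -11/3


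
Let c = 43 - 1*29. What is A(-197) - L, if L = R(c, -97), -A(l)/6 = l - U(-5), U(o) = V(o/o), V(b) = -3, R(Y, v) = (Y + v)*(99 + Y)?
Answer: 10543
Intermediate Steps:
c = 14 (c = 43 - 29 = 14)
R(Y, v) = (99 + Y)*(Y + v)
U(o) = -3
A(l) = -18 - 6*l (A(l) = -6*(l - 1*(-3)) = -6*(l + 3) = -6*(3 + l) = -18 - 6*l)
L = -9379 (L = 14² + 99*14 + 99*(-97) + 14*(-97) = 196 + 1386 - 9603 - 1358 = -9379)
A(-197) - L = (-18 - 6*(-197)) - 1*(-9379) = (-18 + 1182) + 9379 = 1164 + 9379 = 10543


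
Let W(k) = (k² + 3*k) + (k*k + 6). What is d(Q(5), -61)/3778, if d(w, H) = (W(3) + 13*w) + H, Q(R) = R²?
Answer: 297/3778 ≈ 0.078613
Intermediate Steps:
W(k) = 6 + 2*k² + 3*k (W(k) = (k² + 3*k) + (k² + 6) = (k² + 3*k) + (6 + k²) = 6 + 2*k² + 3*k)
d(w, H) = 33 + H + 13*w (d(w, H) = ((6 + 2*3² + 3*3) + 13*w) + H = ((6 + 2*9 + 9) + 13*w) + H = ((6 + 18 + 9) + 13*w) + H = (33 + 13*w) + H = 33 + H + 13*w)
d(Q(5), -61)/3778 = (33 - 61 + 13*5²)/3778 = (33 - 61 + 13*25)*(1/3778) = (33 - 61 + 325)*(1/3778) = 297*(1/3778) = 297/3778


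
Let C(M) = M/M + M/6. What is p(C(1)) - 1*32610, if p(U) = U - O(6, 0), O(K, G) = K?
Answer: -195689/6 ≈ -32615.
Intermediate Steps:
C(M) = 1 + M/6 (C(M) = 1 + M*(⅙) = 1 + M/6)
p(U) = -6 + U (p(U) = U - 1*6 = U - 6 = -6 + U)
p(C(1)) - 1*32610 = (-6 + (1 + (⅙)*1)) - 1*32610 = (-6 + (1 + ⅙)) - 32610 = (-6 + 7/6) - 32610 = -29/6 - 32610 = -195689/6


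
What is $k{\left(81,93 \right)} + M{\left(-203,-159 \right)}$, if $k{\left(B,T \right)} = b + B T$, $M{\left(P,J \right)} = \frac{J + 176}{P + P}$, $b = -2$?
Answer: $\frac{3057569}{406} \approx 7531.0$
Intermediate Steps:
$M{\left(P,J \right)} = \frac{176 + J}{2 P}$
$k{\left(B,T \right)} = -2 + B T$
$k{\left(81,93 \right)} + M{\left(-203,-159 \right)} = \left(-2 + 81 \cdot 93\right) + \frac{176 - 159}{2 \left(-203\right)} = \left(-2 + 7533\right) + \frac{1}{2} \left(- \frac{1}{203}\right) 17 = 7531 - \frac{17}{406} = \frac{3057569}{406}$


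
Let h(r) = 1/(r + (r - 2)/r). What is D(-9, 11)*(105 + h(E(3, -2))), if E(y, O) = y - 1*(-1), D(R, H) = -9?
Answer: -947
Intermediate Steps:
E(y, O) = 1 + y (E(y, O) = y + 1 = 1 + y)
h(r) = 1/(r + (-2 + r)/r)
D(-9, 11)*(105 + h(E(3, -2))) = -9*(105 + (1 + 3)/(-2 + (1 + 3) + (1 + 3)²)) = -9*(105 + 4/(-2 + 4 + 4²)) = -9*(105 + 4/(-2 + 4 + 16)) = -9*(105 + 4/18) = -9*(105 + 4*(1/18)) = -9*(105 + 2/9) = -9*947/9 = -947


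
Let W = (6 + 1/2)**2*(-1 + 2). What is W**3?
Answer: 4826809/64 ≈ 75419.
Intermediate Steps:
W = 169/4 (W = (6 + 1/2)**2*1 = (13/2)**2*1 = (169/4)*1 = 169/4 ≈ 42.250)
W**3 = (169/4)**3 = 4826809/64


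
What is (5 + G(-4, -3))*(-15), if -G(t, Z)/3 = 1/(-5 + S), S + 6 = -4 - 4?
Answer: -1470/19 ≈ -77.368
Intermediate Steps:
S = -14 (S = -6 + (-4 - 4) = -6 - 8 = -14)
G(t, Z) = 3/19 (G(t, Z) = -3/(-5 - 14) = -3/(-19) = -3*(-1/19) = 3/19)
(5 + G(-4, -3))*(-15) = (5 + 3/19)*(-15) = (98/19)*(-15) = -1470/19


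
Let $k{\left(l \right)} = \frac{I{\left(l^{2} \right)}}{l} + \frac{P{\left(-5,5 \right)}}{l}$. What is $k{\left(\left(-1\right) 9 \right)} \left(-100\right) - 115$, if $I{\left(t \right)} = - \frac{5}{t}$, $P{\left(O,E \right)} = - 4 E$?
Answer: $- \frac{246335}{729} \approx -337.91$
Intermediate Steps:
$k{\left(l \right)} = - \frac{20}{l} - \frac{5}{l^{3}}$ ($k{\left(l \right)} = \frac{\left(-5\right) \frac{1}{l^{2}}}{l} + \frac{\left(-4\right) 5}{l} = \frac{\left(-5\right) \frac{1}{l^{2}}}{l} - \frac{20}{l} = - \frac{5}{l^{3}} - \frac{20}{l} = - \frac{20}{l} - \frac{5}{l^{3}}$)
$k{\left(\left(-1\right) 9 \right)} \left(-100\right) - 115 = \left(- \frac{20}{\left(-1\right) 9} - \frac{5}{-729}\right) \left(-100\right) - 115 = \left(- \frac{20}{-9} - \frac{5}{-729}\right) \left(-100\right) - 115 = \left(\left(-20\right) \left(- \frac{1}{9}\right) - - \frac{5}{729}\right) \left(-100\right) - 115 = \left(\frac{20}{9} + \frac{5}{729}\right) \left(-100\right) - 115 = \frac{1625}{729} \left(-100\right) - 115 = - \frac{162500}{729} - 115 = - \frac{246335}{729}$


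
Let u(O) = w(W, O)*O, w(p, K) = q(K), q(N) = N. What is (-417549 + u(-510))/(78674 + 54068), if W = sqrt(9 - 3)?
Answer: -5079/4282 ≈ -1.1861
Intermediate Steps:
W = sqrt(6) ≈ 2.4495
w(p, K) = K
u(O) = O**2 (u(O) = O*O = O**2)
(-417549 + u(-510))/(78674 + 54068) = (-417549 + (-510)**2)/(78674 + 54068) = (-417549 + 260100)/132742 = -157449*1/132742 = -5079/4282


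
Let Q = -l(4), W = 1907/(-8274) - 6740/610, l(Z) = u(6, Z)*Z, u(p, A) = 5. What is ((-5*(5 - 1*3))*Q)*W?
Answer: -569300300/252357 ≈ -2255.9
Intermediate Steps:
l(Z) = 5*Z
W = -5693003/504714 (W = 1907*(-1/8274) - 6740*1/610 = -1907/8274 - 674/61 = -5693003/504714 ≈ -11.280)
Q = -20 (Q = -5*4 = -1*20 = -20)
((-5*(5 - 1*3))*Q)*W = (-5*(5 - 1*3)*(-20))*(-5693003/504714) = (-5*(5 - 3)*(-20))*(-5693003/504714) = (-5*2*(-20))*(-5693003/504714) = -10*(-20)*(-5693003/504714) = 200*(-5693003/504714) = -569300300/252357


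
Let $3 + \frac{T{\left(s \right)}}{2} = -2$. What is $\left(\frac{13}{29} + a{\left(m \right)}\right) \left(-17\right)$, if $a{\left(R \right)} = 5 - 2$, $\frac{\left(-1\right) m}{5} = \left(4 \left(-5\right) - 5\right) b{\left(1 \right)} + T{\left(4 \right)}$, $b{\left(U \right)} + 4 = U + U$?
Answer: $- \frac{1700}{29} \approx -58.621$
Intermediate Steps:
$T{\left(s \right)} = -10$ ($T{\left(s \right)} = -6 + 2 \left(-2\right) = -6 - 4 = -10$)
$b{\left(U \right)} = -4 + 2 U$ ($b{\left(U \right)} = -4 + \left(U + U\right) = -4 + 2 U$)
$m = -200$ ($m = - 5 \left(\left(4 \left(-5\right) - 5\right) \left(-4 + 2 \cdot 1\right) - 10\right) = - 5 \left(\left(-20 - 5\right) \left(-4 + 2\right) - 10\right) = - 5 \left(\left(-25\right) \left(-2\right) - 10\right) = - 5 \left(50 - 10\right) = \left(-5\right) 40 = -200$)
$a{\left(R \right)} = 3$ ($a{\left(R \right)} = 5 - 2 = 3$)
$\left(\frac{13}{29} + a{\left(m \right)}\right) \left(-17\right) = \left(\frac{13}{29} + 3\right) \left(-17\right) = \frac{100}{29} \left(-17\right) = - \frac{1700}{29}$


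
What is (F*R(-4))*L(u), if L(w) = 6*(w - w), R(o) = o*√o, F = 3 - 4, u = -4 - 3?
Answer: 0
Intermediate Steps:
u = -7
F = -1
R(o) = o^(3/2)
L(w) = 0 (L(w) = 6*0 = 0)
(F*R(-4))*L(u) = -(-4)^(3/2)*0 = -(-8)*I*0 = (8*I)*0 = 0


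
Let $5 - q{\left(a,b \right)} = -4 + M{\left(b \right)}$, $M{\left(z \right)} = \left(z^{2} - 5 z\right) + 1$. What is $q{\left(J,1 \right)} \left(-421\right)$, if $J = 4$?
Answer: $-5052$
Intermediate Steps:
$M{\left(z \right)} = 1 + z^{2} - 5 z$
$q{\left(a,b \right)} = 8 - b^{2} + 5 b$ ($q{\left(a,b \right)} = 5 - \left(-4 + \left(1 + b^{2} - 5 b\right)\right) = 5 - \left(-3 + b^{2} - 5 b\right) = 5 + \left(3 - b^{2} + 5 b\right) = 8 - b^{2} + 5 b$)
$q{\left(J,1 \right)} \left(-421\right) = \left(8 - 1^{2} + 5 \cdot 1\right) \left(-421\right) = \left(8 - 1 + 5\right) \left(-421\right) = 12 \left(-421\right) = -5052$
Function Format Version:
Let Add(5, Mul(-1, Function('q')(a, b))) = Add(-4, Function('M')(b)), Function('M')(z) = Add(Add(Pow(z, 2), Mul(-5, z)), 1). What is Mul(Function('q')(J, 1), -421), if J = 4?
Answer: -5052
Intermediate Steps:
Function('M')(z) = Add(1, Pow(z, 2), Mul(-5, z))
Function('q')(a, b) = Add(8, Mul(-1, Pow(b, 2)), Mul(5, b)) (Function('q')(a, b) = Add(5, Mul(-1, Add(-4, Add(1, Pow(b, 2), Mul(-5, b))))) = Add(5, Mul(-1, Add(-3, Pow(b, 2), Mul(-5, b)))) = Add(5, Add(3, Mul(-1, Pow(b, 2)), Mul(5, b))) = Add(8, Mul(-1, Pow(b, 2)), Mul(5, b)))
Mul(Function('q')(J, 1), -421) = Mul(Add(8, Mul(-1, Pow(1, 2)), Mul(5, 1)), -421) = Mul(Add(8, Mul(-1, 1), 5), -421) = Mul(Add(8, -1, 5), -421) = Mul(12, -421) = -5052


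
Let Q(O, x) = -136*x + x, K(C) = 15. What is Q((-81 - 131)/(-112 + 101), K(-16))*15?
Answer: -30375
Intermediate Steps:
Q(O, x) = -135*x
Q((-81 - 131)/(-112 + 101), K(-16))*15 = -135*15*15 = -2025*15 = -30375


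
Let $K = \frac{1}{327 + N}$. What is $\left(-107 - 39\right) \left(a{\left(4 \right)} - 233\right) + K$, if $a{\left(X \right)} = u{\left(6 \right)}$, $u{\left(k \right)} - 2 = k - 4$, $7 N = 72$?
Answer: $\frac{78937681}{2361} \approx 33434.0$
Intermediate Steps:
$N = \frac{72}{7}$ ($N = \frac{1}{7} \cdot 72 = \frac{72}{7} \approx 10.286$)
$u{\left(k \right)} = -2 + k$ ($u{\left(k \right)} = 2 + \left(k - 4\right) = 2 + \left(-4 + k\right) = -2 + k$)
$a{\left(X \right)} = 4$ ($a{\left(X \right)} = -2 + 6 = 4$)
$K = \frac{7}{2361}$ ($K = \frac{1}{327 + \frac{72}{7}} = \frac{1}{\frac{2361}{7}} = \frac{7}{2361} \approx 0.0029648$)
$\left(-107 - 39\right) \left(a{\left(4 \right)} - 233\right) + K = \left(-107 - 39\right) \left(4 - 233\right) + \frac{7}{2361} = \left(-146\right) \left(-229\right) + \frac{7}{2361} = 33434 + \frac{7}{2361} = \frac{78937681}{2361}$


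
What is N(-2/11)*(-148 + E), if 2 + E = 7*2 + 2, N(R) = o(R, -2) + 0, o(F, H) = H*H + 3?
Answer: -938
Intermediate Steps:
o(F, H) = 3 + H² (o(F, H) = H² + 3 = 3 + H²)
N(R) = 7 (N(R) = (3 + (-2)²) + 0 = (3 + 4) + 0 = 7 + 0 = 7)
E = 14 (E = -2 + (7*2 + 2) = -2 + (14 + 2) = -2 + 16 = 14)
N(-2/11)*(-148 + E) = 7*(-148 + 14) = 7*(-134) = -938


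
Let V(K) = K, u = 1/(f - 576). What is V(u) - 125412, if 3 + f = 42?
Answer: -67346245/537 ≈ -1.2541e+5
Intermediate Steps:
f = 39 (f = -3 + 42 = 39)
u = -1/537 (u = 1/(39 - 576) = 1/(-537) = -1/537 ≈ -0.0018622)
V(u) - 125412 = -1/537 - 125412 = -67346245/537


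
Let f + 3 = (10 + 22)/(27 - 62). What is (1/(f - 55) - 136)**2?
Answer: 78661738089/4251844 ≈ 18501.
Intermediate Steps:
f = -137/35 (f = -3 + (10 + 22)/(27 - 62) = -3 + 32/(-35) = -3 + 32*(-1/35) = -3 - 32/35 = -137/35 ≈ -3.9143)
(1/(f - 55) - 136)**2 = (1/(-137/35 - 55) - 136)**2 = (1/(-2062/35) - 136)**2 = (-35/2062 - 136)**2 = (-280467/2062)**2 = 78661738089/4251844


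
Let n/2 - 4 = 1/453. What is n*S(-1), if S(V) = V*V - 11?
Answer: -36260/453 ≈ -80.044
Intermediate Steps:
S(V) = -11 + V² (S(V) = V² - 11 = -11 + V²)
n = 3626/453 (n = 8 + 2/453 = 3626/453 ≈ 8.0044)
n*S(-1) = 3626*(-11 + (-1)²)/453 = 3626*(-11 + 1)/453 = (3626/453)*(-10) = -36260/453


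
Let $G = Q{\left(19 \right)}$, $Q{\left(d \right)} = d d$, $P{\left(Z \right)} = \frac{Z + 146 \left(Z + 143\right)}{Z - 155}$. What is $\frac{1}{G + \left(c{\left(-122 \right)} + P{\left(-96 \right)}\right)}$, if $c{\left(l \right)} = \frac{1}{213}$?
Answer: $\frac{53463}{17859236} \approx 0.0029936$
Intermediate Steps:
$c{\left(l \right)} = \frac{1}{213}$
$P{\left(Z \right)} = \frac{20878 + 147 Z}{-155 + Z}$ ($P{\left(Z \right)} = \frac{Z + 146 \left(143 + Z\right)}{-155 + Z} = \frac{Z + \left(20878 + 146 Z\right)}{-155 + Z} = \frac{20878 + 147 Z}{-155 + Z}$)
$Q{\left(d \right)} = d^{2}$
$G = 361$ ($G = 19^{2} = 361$)
$\frac{1}{G + \left(c{\left(-122 \right)} + P{\left(-96 \right)}\right)} = \frac{1}{361 + \left(\frac{1}{213} + \frac{20878 + 147 \left(-96\right)}{-155 - 96}\right)} = \frac{1}{361 + \left(\frac{1}{213} + \frac{20878 - 14112}{-251}\right)} = \frac{1}{361 + \left(\frac{1}{213} - \frac{6766}{251}\right)} = \frac{1}{361 - \frac{1440907}{53463}} = \frac{1}{\frac{17859236}{53463}} = \frac{53463}{17859236}$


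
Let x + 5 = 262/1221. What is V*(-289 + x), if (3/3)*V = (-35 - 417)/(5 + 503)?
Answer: 40534456/155067 ≈ 261.40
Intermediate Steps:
x = -5843/1221 (x = -5 + 262/1221 = -5843/1221 ≈ -4.7854)
V = -113/127 (V = (-35 - 417)/(5 + 503) = -452/508 = -452*1/508 = -113/127 ≈ -0.88976)
V*(-289 + x) = -113*(-289 - 5843/1221)/127 = -113/127*(-358712/1221) = 40534456/155067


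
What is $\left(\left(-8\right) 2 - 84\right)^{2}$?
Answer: $10000$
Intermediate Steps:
$\left(\left(-8\right) 2 - 84\right)^{2} = \left(-16 - 84\right)^{2} = \left(-100\right)^{2} = 10000$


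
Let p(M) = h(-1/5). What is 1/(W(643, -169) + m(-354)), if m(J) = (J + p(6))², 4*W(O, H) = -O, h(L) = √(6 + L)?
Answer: 16688140/2088317480787 + 18880*√145/2088317480787 ≈ 8.1001e-6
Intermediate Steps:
p(M) = √145/5 (p(M) = √(6 - 1/5) = √(6 - 1*⅕) = √(6 - ⅕) = √(29/5) = √145/5)
W(O, H) = -O/4 (W(O, H) = (-O)/4 = -O/4)
m(J) = (J + √145/5)²
1/(W(643, -169) + m(-354)) = 1/(-¼*643 + (√145 + 5*(-354))²/25) = 1/(-643/4 + (√145 - 1770)²/25) = 1/(-643/4 + (-1770 + √145)²/25)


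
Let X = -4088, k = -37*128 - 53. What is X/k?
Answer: 4088/4789 ≈ 0.85362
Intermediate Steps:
k = -4789 (k = -4736 - 53 = -4789)
X/k = -4088/(-4789) = -4088*(-1/4789) = 4088/4789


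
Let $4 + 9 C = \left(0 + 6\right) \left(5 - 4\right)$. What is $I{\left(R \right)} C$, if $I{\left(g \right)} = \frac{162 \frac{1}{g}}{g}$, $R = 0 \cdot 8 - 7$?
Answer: $\frac{36}{49} \approx 0.73469$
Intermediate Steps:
$C = \frac{2}{9}$ ($C = - \frac{4}{9} + \frac{\left(0 + 6\right) \left(5 - 4\right)}{9} = - \frac{4}{9} + \frac{6 \cdot 1}{9} = - \frac{4}{9} + \frac{1}{9} \cdot 6 = - \frac{4}{9} + \frac{2}{3} = \frac{2}{9} \approx 0.22222$)
$R = -7$ ($R = 0 - 7 = -7$)
$I{\left(g \right)} = \frac{162}{g^{2}}$
$I{\left(R \right)} C = \frac{162}{49} \cdot \frac{2}{9} = \frac{36}{49}$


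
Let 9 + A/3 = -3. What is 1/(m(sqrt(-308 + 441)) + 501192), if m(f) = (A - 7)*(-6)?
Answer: 1/501450 ≈ 1.9942e-6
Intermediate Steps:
A = -36 (A = -27 + 3*(-3) = -27 - 9 = -36)
m(f) = 258 (m(f) = (-36 - 7)*(-6) = -43*(-6) = 258)
1/(m(sqrt(-308 + 441)) + 501192) = 1/(258 + 501192) = 1/501450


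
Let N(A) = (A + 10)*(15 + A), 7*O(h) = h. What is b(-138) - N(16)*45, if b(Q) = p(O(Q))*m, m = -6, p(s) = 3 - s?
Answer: -254844/7 ≈ -36406.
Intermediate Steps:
O(h) = h/7
b(Q) = -18 + 6*Q/7 (b(Q) = (3 - Q/7)*(-6) = -18 + 6*Q/7)
N(A) = (10 + A)*(15 + A)
b(-138) - N(16)*45 = (-18 + (6/7)*(-138)) - (150 + 16² + 25*16)*45 = (-18 - 828/7) - (150 + 256 + 400)*45 = -954/7 - 806*45 = -954/7 - 1*36270 = -954/7 - 36270 = -254844/7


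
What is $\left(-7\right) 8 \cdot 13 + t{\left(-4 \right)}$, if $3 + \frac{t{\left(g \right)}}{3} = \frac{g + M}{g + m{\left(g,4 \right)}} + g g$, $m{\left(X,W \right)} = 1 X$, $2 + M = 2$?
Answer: $- \frac{1375}{2} \approx -687.5$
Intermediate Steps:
$M = 0$ ($M = -2 + 2 = 0$)
$m{\left(X,W \right)} = X$
$t{\left(g \right)} = - \frac{15}{2} + 3 g^{2}$ ($t{\left(g \right)} = -9 + 3 \left(\frac{g + 0}{g + g} + g g\right) = -9 + 3 \left(\frac{g}{2 g} + g^{2}\right) = -9 + 3 \left(g \frac{1}{2 g} + g^{2}\right) = -9 + 3 \left(\frac{1}{2} + g^{2}\right) = -9 + \left(\frac{3}{2} + 3 g^{2}\right) = - \frac{15}{2} + 3 g^{2}$)
$\left(-7\right) 8 \cdot 13 + t{\left(-4 \right)} = \left(-7\right) 8 \cdot 13 - \left(\frac{15}{2} - 3 \left(-4\right)^{2}\right) = \left(-56\right) 13 + \left(- \frac{15}{2} + 3 \cdot 16\right) = -728 + \left(- \frac{15}{2} + 48\right) = -728 + \frac{81}{2} = - \frac{1375}{2}$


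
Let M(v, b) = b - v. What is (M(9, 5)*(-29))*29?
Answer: 3364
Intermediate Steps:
(M(9, 5)*(-29))*29 = ((5 - 1*9)*(-29))*29 = ((5 - 9)*(-29))*29 = -4*(-29)*29 = 116*29 = 3364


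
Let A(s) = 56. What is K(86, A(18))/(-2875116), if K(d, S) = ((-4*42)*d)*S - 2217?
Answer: 270435/958372 ≈ 0.28218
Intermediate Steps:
K(d, S) = -2217 - 168*S*d (K(d, S) = (-168*d)*S - 2217 = -168*S*d - 2217 = -2217 - 168*S*d)
K(86, A(18))/(-2875116) = (-2217 - 168*56*86)/(-2875116) = (-2217 - 809088)*(-1/2875116) = -811305*(-1/2875116) = 270435/958372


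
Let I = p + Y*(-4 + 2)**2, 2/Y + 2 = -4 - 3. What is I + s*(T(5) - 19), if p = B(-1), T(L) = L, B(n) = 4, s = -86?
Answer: 10864/9 ≈ 1207.1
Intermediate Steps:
p = 4
Y = -2/9 (Y = 2/(-2 + (-4 - 3)) = 2/(-2 - 7) = 2/(-9) = 2*(-1/9) = -2/9 ≈ -0.22222)
I = 28/9 (I = 4 - 2*(-4 + 2)**2/9 = 4 - 2/9*(-2)**2 = 4 - 2/9*4 = 4 - 8/9 = 28/9 ≈ 3.1111)
I + s*(T(5) - 19) = 28/9 - 86*(5 - 19) = 28/9 - 86*(-14) = 28/9 + 1204 = 10864/9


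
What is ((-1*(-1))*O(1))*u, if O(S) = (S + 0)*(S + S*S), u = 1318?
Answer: 2636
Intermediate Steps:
O(S) = S*(S + S²)
((-1*(-1))*O(1))*u = ((-1*(-1))*(1²*(1 + 1)))*1318 = (1*(1*2))*1318 = (1*2)*1318 = 2*1318 = 2636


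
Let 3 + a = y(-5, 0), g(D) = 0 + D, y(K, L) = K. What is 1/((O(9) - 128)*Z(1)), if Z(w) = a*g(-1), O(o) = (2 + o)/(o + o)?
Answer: -9/9172 ≈ -0.00098125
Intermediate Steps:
g(D) = D
a = -8 (a = -3 - 5 = -8)
O(o) = (2 + o)/(2*o) (O(o) = (2 + o)/((2*o)) = (2 + o)*(1/(2*o)) = (2 + o)/(2*o))
Z(w) = 8 (Z(w) = -8*(-1) = 8)
1/((O(9) - 128)*Z(1)) = 1/(((1/2)*(2 + 9)/9 - 128)*8) = 1/(((1/2)*(1/9)*11 - 128)*8) = 1/((11/18 - 128)*8) = 1/(-2293/18*8) = 1/(-9172/9) = -9/9172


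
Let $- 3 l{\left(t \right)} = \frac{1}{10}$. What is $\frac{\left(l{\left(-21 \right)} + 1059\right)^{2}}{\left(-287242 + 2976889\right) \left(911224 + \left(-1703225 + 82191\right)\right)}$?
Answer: $- \frac{1009269361}{1718224503363000} \approx -5.8739 \cdot 10^{-7}$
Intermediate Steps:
$l{\left(t \right)} = - \frac{1}{30}$ ($l{\left(t \right)} = - \frac{1}{3 \cdot 10} = \left(- \frac{1}{3}\right) \frac{1}{10} = - \frac{1}{30}$)
$\frac{\left(l{\left(-21 \right)} + 1059\right)^{2}}{\left(-287242 + 2976889\right) \left(911224 + \left(-1703225 + 82191\right)\right)} = \frac{\left(- \frac{1}{30} + 1059\right)^{2}}{\left(-287242 + 2976889\right) \left(911224 + \left(-1703225 + 82191\right)\right)} = \frac{\left(\frac{31769}{30}\right)^{2}}{2689647 \left(911224 - 1621034\right)} = \frac{1009269361}{900 \cdot 2689647 \left(-709810\right)} = \frac{1009269361}{900 \left(-1909138337070\right)} = \frac{1009269361}{900} \left(- \frac{1}{1909138337070}\right) = - \frac{1009269361}{1718224503363000}$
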